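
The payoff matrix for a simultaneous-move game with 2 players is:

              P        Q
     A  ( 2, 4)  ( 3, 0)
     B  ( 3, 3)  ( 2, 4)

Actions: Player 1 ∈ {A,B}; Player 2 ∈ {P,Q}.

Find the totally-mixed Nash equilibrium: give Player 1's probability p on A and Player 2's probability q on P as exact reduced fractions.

P1 mixes 1/5 on A; P2 mixes 1/2 on P

P1 indiff ⇒ q·2+(1-q)·3 = q·3+(1-q)·2 ⇒ q(-1) = (1-q)(-1) ⇒ q = 1/2
P2 indiff ⇒ p·4+(1-p)·3 = p·0+(1-p)·4 ⇒ p(4) = (1-p)(1) ⇒ p = 1/5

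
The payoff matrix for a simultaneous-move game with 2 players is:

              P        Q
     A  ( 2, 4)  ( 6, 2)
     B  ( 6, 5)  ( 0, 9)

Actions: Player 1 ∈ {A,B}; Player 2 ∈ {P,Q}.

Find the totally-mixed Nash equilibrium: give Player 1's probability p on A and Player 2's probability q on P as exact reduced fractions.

(p,q) = (2/3, 3/5)

P1 indiff ⇒ q·2+(1-q)·6 = q·6+(1-q)·0 ⇒ q(-4) = (1-q)(-6) ⇒ q = 3/5
P2 indiff ⇒ p·4+(1-p)·5 = p·2+(1-p)·9 ⇒ p(2) = (1-p)(4) ⇒ p = 2/3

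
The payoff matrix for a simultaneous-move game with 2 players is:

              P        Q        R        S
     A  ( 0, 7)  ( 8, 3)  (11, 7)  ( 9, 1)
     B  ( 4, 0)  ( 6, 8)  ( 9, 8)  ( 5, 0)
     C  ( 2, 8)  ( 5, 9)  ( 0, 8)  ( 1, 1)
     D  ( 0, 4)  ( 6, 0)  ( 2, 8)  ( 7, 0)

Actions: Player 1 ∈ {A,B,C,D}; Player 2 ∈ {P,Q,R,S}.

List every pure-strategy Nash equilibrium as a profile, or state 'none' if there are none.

(A,P): not NE [P1→B gives 4>0]
(A,Q): not NE [P2→R gives 7>3]
(A,R): NE
(A,S): not NE [P2→R gives 7>1]
(B,P): not NE [P2→R gives 8>0]
(B,Q): not NE [P1→A gives 8>6]
(B,R): not NE [P1→A gives 11>9]
(B,S): not NE [P1→A gives 9>5; P2→R gives 8>0]
(C,P): not NE [P1→B gives 4>2; P2→Q gives 9>8]
(C,Q): not NE [P1→A gives 8>5]
(C,R): not NE [P1→A gives 11>0; P2→Q gives 9>8]
(C,S): not NE [P1→A gives 9>1; P2→Q gives 9>1]
(D,P): not NE [P1→B gives 4>0; P2→R gives 8>4]
(D,Q): not NE [P1→A gives 8>6; P2→R gives 8>0]
(D,R): not NE [P1→A gives 11>2]
(D,S): not NE [P1→A gives 9>7; P2→R gives 8>0]

PSNE = {(A,R)}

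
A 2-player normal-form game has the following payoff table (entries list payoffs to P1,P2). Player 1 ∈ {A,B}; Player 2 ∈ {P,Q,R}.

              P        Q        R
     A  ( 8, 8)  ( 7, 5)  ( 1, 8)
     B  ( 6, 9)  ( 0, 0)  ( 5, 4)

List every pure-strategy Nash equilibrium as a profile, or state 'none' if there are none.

(A,P): NE
(A,Q): not NE [P2→R gives 8>5]
(A,R): not NE [P1→B gives 5>1]
(B,P): not NE [P1→A gives 8>6]
(B,Q): not NE [P1→A gives 7>0; P2→P gives 9>0]
(B,R): not NE [P2→P gives 9>4]

Nash profiles: (A,P)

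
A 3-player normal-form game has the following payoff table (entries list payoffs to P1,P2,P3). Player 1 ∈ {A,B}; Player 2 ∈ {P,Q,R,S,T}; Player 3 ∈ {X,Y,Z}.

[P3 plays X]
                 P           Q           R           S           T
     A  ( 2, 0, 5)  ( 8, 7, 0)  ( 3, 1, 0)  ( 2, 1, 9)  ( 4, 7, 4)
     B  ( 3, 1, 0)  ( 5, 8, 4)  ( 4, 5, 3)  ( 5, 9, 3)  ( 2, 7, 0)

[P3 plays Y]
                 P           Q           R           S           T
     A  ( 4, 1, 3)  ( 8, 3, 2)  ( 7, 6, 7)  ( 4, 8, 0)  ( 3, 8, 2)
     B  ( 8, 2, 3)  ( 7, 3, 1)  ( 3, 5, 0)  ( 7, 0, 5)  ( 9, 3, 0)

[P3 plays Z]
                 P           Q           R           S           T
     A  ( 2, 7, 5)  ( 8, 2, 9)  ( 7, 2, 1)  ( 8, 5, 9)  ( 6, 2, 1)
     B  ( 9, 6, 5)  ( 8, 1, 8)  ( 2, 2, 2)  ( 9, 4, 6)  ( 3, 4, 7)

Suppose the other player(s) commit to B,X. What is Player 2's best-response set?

u_2(P vs B,X) = 1
u_2(Q vs B,X) = 8
u_2(R vs B,X) = 5
u_2(S vs B,X) = 9
u_2(T vs B,X) = 7
max payoff 9 at {S}

P2 best: {S}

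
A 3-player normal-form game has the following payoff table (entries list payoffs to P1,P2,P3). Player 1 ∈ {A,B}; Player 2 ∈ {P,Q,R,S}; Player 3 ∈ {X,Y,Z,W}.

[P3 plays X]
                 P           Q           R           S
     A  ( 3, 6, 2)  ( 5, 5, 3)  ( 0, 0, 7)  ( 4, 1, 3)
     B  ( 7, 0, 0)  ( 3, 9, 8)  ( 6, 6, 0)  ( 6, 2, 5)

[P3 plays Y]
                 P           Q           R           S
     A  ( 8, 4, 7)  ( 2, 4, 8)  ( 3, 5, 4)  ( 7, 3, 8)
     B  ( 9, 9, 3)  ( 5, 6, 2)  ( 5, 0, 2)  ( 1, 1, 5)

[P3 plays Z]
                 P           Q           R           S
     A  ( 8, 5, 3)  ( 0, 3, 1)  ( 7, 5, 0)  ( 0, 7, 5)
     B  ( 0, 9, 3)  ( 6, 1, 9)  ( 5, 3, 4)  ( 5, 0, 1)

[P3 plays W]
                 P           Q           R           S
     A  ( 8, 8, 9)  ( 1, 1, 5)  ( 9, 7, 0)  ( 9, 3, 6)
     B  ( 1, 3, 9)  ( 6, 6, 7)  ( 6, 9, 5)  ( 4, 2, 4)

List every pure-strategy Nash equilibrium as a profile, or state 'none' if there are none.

NE set: (A,P,W)

(A,P,X): not NE [P1→B gives 7>3; P3→W gives 9>2]
(A,P,Y): not NE [P1→B gives 9>8; P2→R gives 5>4; P3→W gives 9>7]
(A,P,Z): not NE [P2→S gives 7>5; P3→W gives 9>3]
(A,P,W): NE
(A,Q,X): not NE [P2→P gives 6>5; P3→Y gives 8>3]
(A,Q,Y): not NE [P1→B gives 5>2; P2→R gives 5>4]
(A,Q,Z): not NE [P1→B gives 6>0; P2→S gives 7>3; P3→Y gives 8>1]
(A,Q,W): not NE [P1→B gives 6>1; P2→P gives 8>1; P3→Y gives 8>5]
(A,R,X): not NE [P1→B gives 6>0; P2→P gives 6>0]
(A,R,Y): not NE [P1→B gives 5>3; P3→X gives 7>4]
(A,R,Z): not NE [P2→S gives 7>5; P3→X gives 7>0]
(A,R,W): not NE [P2→P gives 8>7; P3→X gives 7>0]
(A,S,X): not NE [P1→B gives 6>4; P2→P gives 6>1; P3→Y gives 8>3]
(A,S,Y): not NE [P2→R gives 5>3]
(A,S,Z): not NE [P1→B gives 5>0; P3→Y gives 8>5]
(A,S,W): not NE [P2→P gives 8>3; P3→Y gives 8>6]
(B,P,X): not NE [P2→Q gives 9>0; P3→W gives 9>0]
(B,P,Y): not NE [P3→W gives 9>3]
(B,P,Z): not NE [P1→A gives 8>0; P3→W gives 9>3]
(B,P,W): not NE [P1→A gives 8>1; P2→R gives 9>3]
(B,Q,X): not NE [P1→A gives 5>3; P3→Z gives 9>8]
(B,Q,Y): not NE [P2→P gives 9>6; P3→Z gives 9>2]
(B,Q,Z): not NE [P2→P gives 9>1]
(B,Q,W): not NE [P2→R gives 9>6; P3→Z gives 9>7]
(B,R,X): not NE [P2→Q gives 9>6; P3→W gives 5>0]
(B,R,Y): not NE [P2→P gives 9>0; P3→W gives 5>2]
(B,R,Z): not NE [P1→A gives 7>5; P2→P gives 9>3; P3→W gives 5>4]
(B,R,W): not NE [P1→A gives 9>6]
(B,S,X): not NE [P2→Q gives 9>2]
(B,S,Y): not NE [P1→A gives 7>1; P2→P gives 9>1]
(B,S,Z): not NE [P2→P gives 9>0; P3→Y gives 5>1]
(B,S,W): not NE [P1→A gives 9>4; P2→R gives 9>2; P3→Y gives 5>4]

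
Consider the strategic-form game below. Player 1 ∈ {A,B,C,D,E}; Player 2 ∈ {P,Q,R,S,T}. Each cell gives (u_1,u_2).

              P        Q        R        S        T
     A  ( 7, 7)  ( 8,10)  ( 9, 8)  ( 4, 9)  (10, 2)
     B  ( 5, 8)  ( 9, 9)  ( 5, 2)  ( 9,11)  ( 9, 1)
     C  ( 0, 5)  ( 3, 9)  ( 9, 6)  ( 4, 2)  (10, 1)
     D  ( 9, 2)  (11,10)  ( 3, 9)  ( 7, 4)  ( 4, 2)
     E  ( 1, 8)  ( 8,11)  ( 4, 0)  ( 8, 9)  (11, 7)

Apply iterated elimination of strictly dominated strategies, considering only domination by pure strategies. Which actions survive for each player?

P2 drop P (Q beats it: A:10>7 B:9>8 C:9>5 D:10>2 E:11>8)
P2 drop R (Q beats it: A:10>8 B:9>2 C:9>6 D:10>9 E:11>0)
P1 drop C (E beats it: Q:8>3 S:8>4 T:11>10)
P2 drop T (Q beats it: A:10>2 B:9>1 D:10>2 E:11>7)
P1 drop A (B beats it: Q:9>8 S:9>4)
P1 drop E (B beats it: Q:9>8 S:9>8)
P1→{B,D} P2→{Q,S}

IESDS → P1:{B,D} P2:{Q,S}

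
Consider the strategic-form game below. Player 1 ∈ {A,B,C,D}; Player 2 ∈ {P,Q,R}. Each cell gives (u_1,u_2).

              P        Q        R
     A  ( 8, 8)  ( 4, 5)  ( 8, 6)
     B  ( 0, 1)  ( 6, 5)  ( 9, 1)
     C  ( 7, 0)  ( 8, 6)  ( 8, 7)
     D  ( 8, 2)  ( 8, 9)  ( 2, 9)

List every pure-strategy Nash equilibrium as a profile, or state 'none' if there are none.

(A,P): NE
(A,Q): not NE [P1→D gives 8>4; P2→P gives 8>5]
(A,R): not NE [P1→B gives 9>8; P2→P gives 8>6]
(B,P): not NE [P1→D gives 8>0; P2→Q gives 5>1]
(B,Q): not NE [P1→D gives 8>6]
(B,R): not NE [P2→Q gives 5>1]
(C,P): not NE [P1→D gives 8>7; P2→R gives 7>0]
(C,Q): not NE [P2→R gives 7>6]
(C,R): not NE [P1→B gives 9>8]
(D,P): not NE [P2→R gives 9>2]
(D,Q): NE
(D,R): not NE [P1→B gives 9>2]

PSNE = {(A,P), (D,Q)}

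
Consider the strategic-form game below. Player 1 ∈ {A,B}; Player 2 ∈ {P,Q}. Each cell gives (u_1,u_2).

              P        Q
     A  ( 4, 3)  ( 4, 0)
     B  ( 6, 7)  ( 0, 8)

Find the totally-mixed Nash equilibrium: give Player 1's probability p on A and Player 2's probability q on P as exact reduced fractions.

(p,q) = (1/4, 2/3)

P1 indiff ⇒ q·4+(1-q)·4 = q·6+(1-q)·0 ⇒ q(-2) = (1-q)(-4) ⇒ q = 2/3
P2 indiff ⇒ p·3+(1-p)·7 = p·0+(1-p)·8 ⇒ p(3) = (1-p)(1) ⇒ p = 1/4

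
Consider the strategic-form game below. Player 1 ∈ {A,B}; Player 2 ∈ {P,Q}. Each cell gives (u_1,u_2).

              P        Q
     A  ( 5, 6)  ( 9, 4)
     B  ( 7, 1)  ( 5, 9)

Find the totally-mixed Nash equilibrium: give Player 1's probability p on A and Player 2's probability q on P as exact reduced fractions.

(p,q) = (4/5, 2/3)

P1 indiff ⇒ q·5+(1-q)·9 = q·7+(1-q)·5 ⇒ q(-2) = (1-q)(-4) ⇒ q = 2/3
P2 indiff ⇒ p·6+(1-p)·1 = p·4+(1-p)·9 ⇒ p(2) = (1-p)(8) ⇒ p = 4/5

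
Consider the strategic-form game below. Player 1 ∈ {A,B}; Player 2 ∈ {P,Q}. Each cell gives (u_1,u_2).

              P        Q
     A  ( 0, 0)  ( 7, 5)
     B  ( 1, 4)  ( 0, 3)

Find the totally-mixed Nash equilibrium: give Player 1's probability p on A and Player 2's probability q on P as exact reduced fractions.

P1 indiff ⇒ q·0+(1-q)·7 = q·1+(1-q)·0 ⇒ q(-1) = (1-q)(-7) ⇒ q = 7/8
P2 indiff ⇒ p·0+(1-p)·4 = p·5+(1-p)·3 ⇒ p(-5) = (1-p)(-1) ⇒ p = 1/6

(p,q) = (1/6, 7/8)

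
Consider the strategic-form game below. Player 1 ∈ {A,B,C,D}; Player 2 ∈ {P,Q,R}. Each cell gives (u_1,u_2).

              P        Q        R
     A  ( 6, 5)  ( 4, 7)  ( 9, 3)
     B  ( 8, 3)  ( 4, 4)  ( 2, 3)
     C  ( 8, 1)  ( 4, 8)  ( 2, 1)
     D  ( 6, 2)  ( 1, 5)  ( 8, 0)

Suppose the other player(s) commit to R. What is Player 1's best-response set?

BR_1 = {A}

u_1(A vs R) = 9
u_1(B vs R) = 2
u_1(C vs R) = 2
u_1(D vs R) = 8
max payoff 9 at {A}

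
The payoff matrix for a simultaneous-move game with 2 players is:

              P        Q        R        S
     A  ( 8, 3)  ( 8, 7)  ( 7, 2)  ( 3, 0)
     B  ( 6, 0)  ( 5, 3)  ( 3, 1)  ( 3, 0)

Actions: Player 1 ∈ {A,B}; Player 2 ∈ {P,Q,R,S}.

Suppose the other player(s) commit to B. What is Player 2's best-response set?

u_2(P vs B) = 0
u_2(Q vs B) = 3
u_2(R vs B) = 1
u_2(S vs B) = 0
max payoff 3 at {Q}

P2 best: {Q}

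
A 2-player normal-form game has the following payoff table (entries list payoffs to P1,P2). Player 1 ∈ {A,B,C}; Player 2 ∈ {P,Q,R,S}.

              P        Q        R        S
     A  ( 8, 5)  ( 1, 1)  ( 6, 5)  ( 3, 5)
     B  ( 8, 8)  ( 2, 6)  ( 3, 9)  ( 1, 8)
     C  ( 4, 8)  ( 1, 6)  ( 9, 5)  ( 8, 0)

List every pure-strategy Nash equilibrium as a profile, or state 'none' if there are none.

PSNE = {(A,P)}

(A,P): NE
(A,Q): not NE [P1→B gives 2>1; P2→S gives 5>1]
(A,R): not NE [P1→C gives 9>6]
(A,S): not NE [P1→C gives 8>3]
(B,P): not NE [P2→R gives 9>8]
(B,Q): not NE [P2→R gives 9>6]
(B,R): not NE [P1→C gives 9>3]
(B,S): not NE [P1→C gives 8>1; P2→R gives 9>8]
(C,P): not NE [P1→B gives 8>4]
(C,Q): not NE [P1→B gives 2>1; P2→P gives 8>6]
(C,R): not NE [P2→P gives 8>5]
(C,S): not NE [P2→P gives 8>0]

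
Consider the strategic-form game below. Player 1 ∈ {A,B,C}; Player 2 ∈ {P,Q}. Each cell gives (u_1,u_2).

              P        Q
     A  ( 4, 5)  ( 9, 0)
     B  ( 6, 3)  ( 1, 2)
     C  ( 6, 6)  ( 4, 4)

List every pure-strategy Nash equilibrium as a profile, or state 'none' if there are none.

Nash profiles: (B,P), (C,P)

(A,P): not NE [P1→C gives 6>4]
(A,Q): not NE [P2→P gives 5>0]
(B,P): NE
(B,Q): not NE [P1→A gives 9>1; P2→P gives 3>2]
(C,P): NE
(C,Q): not NE [P1→A gives 9>4; P2→P gives 6>4]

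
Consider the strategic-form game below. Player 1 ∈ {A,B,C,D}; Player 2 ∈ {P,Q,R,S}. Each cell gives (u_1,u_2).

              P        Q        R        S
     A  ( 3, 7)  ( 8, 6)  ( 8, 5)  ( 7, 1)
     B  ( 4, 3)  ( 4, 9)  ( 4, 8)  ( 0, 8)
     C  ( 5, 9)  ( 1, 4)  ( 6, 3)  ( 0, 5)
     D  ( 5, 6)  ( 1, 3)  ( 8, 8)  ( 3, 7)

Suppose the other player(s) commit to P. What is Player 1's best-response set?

P1 best: {C,D}

u_1(A vs P) = 3
u_1(B vs P) = 4
u_1(C vs P) = 5
u_1(D vs P) = 5
max payoff 5 at {C,D}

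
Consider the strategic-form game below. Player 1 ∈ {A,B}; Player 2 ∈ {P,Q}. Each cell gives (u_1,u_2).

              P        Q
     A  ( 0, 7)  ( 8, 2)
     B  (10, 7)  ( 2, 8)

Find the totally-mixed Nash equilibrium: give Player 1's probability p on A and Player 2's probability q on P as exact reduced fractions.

P1 mixes 1/6 on A; P2 mixes 3/8 on P

P1 indiff ⇒ q·0+(1-q)·8 = q·10+(1-q)·2 ⇒ q(-10) = (1-q)(-6) ⇒ q = 3/8
P2 indiff ⇒ p·7+(1-p)·7 = p·2+(1-p)·8 ⇒ p(5) = (1-p)(1) ⇒ p = 1/6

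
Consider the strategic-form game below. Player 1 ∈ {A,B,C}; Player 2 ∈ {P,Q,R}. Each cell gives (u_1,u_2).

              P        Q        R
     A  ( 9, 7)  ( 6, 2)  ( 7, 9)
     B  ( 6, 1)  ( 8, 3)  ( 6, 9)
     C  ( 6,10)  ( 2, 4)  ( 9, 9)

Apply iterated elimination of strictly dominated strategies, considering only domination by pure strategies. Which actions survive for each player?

P2 drop Q (R beats it: A:9>2 B:9>3 C:9>4)
P1 drop B (A beats it: P:9>6 R:7>6)
P1→{A,C} P2→{P,R}

Remaining: P1:{A,C} P2:{P,R}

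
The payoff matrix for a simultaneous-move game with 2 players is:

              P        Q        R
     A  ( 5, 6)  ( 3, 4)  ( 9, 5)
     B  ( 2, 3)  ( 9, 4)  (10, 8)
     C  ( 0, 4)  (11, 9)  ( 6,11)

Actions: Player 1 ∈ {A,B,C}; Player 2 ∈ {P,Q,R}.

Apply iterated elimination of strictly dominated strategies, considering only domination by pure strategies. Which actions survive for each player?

P2 drop Q (R beats it: A:5>4 B:8>4 C:11>9)
P1 drop C (A beats it: P:5>0 R:9>6)
P1→{A,B} P2→{P,R}

IESDS → P1:{A,B} P2:{P,R}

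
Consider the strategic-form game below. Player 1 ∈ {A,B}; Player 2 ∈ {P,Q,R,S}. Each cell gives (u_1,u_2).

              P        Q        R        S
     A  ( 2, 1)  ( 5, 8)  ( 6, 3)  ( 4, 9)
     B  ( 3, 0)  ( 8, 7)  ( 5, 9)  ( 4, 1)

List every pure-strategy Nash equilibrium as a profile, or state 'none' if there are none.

(A,P): not NE [P1→B gives 3>2; P2→S gives 9>1]
(A,Q): not NE [P1→B gives 8>5; P2→S gives 9>8]
(A,R): not NE [P2→S gives 9>3]
(A,S): NE
(B,P): not NE [P2→R gives 9>0]
(B,Q): not NE [P2→R gives 9>7]
(B,R): not NE [P1→A gives 6>5]
(B,S): not NE [P2→R gives 9>1]

NE set: (A,S)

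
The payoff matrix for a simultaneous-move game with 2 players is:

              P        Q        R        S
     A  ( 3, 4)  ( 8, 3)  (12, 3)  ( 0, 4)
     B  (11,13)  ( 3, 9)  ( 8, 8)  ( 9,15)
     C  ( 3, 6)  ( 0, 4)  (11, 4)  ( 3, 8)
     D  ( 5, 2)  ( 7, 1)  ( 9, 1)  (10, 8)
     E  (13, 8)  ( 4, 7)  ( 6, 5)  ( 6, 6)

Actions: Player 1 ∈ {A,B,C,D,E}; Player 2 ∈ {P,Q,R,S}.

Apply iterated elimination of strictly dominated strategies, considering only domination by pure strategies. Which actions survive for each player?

Survivors P1:{B,D,E} P2:{P,S}

P2 drop Q (P beats it: A:4>3 B:13>9 C:6>4 D:2>1 E:8>7)
P2 drop R (P beats it: A:4>3 B:13>8 C:6>4 D:2>1 E:8>5)
P1 drop A (B beats it: P:11>3 S:9>0)
P1 drop C (B beats it: P:11>3 S:9>3)
P1→{B,D,E} P2→{P,S}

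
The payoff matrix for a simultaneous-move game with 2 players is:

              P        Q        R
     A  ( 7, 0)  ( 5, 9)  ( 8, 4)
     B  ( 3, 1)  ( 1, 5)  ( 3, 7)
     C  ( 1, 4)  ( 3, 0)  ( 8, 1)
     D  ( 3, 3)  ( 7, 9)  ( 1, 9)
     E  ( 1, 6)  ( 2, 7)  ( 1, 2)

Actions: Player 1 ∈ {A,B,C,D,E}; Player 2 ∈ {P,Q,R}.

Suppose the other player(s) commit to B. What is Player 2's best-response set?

argmax u_2 = {R}

u_2(P vs B) = 1
u_2(Q vs B) = 5
u_2(R vs B) = 7
max payoff 7 at {R}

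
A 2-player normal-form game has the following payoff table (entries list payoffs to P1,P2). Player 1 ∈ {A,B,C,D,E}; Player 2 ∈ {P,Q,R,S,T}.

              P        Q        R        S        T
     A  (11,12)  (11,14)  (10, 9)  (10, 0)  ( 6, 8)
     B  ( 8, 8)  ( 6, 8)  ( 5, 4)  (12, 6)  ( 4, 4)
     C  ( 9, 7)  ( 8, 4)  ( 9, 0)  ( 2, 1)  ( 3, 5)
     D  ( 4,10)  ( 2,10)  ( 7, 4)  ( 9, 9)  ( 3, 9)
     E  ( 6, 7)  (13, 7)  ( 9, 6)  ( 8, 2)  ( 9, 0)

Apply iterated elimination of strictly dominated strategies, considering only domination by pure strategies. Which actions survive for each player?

P1 drop C (A beats it: P:11>9 Q:11>8 R:10>9 S:10>2 T:6>3)
P1 drop D (A beats it: P:11>4 Q:11>2 R:10>7 S:10>9 T:6>3)
P2 drop R (P beats it: A:12>9 B:8>4 E:7>6)
P2 drop S (P beats it: A:12>0 B:8>6 E:7>2)
P1 drop B (A beats it: P:11>8 Q:11>6 T:6>4)
P2 drop T (P beats it: A:12>8 E:7>0)
P1→{A,E} P2→{P,Q}

IESDS → P1:{A,E} P2:{P,Q}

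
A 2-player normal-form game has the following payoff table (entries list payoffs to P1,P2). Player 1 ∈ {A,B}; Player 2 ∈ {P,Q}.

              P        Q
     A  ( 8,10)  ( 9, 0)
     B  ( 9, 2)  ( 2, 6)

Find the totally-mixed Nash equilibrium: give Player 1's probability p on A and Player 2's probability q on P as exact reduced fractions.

p=2/7, q=7/8

P1 indiff ⇒ q·8+(1-q)·9 = q·9+(1-q)·2 ⇒ q(-1) = (1-q)(-7) ⇒ q = 7/8
P2 indiff ⇒ p·10+(1-p)·2 = p·0+(1-p)·6 ⇒ p(10) = (1-p)(4) ⇒ p = 2/7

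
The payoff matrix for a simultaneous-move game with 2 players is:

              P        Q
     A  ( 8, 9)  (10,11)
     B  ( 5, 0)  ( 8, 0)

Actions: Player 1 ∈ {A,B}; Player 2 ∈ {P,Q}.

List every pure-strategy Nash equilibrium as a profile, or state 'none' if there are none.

NE set: (A,Q)

(A,P): not NE [P2→Q gives 11>9]
(A,Q): NE
(B,P): not NE [P1→A gives 8>5]
(B,Q): not NE [P1→A gives 10>8]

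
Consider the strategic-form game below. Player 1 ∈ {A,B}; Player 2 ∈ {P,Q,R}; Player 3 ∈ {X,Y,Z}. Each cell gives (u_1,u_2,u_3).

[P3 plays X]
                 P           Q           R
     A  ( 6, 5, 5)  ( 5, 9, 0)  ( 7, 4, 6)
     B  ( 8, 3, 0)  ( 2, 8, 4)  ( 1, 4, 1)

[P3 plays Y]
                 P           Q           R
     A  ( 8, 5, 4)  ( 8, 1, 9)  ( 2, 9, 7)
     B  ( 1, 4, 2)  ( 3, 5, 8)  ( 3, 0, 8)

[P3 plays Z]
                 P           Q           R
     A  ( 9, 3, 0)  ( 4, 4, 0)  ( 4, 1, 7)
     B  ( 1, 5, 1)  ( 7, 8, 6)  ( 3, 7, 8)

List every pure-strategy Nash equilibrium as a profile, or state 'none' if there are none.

(A,P,X): not NE [P1→B gives 8>6; P2→Q gives 9>5]
(A,P,Y): not NE [P2→R gives 9>5; P3→X gives 5>4]
(A,P,Z): not NE [P2→Q gives 4>3; P3→X gives 5>0]
(A,Q,X): not NE [P3→Y gives 9>0]
(A,Q,Y): not NE [P2→R gives 9>1]
(A,Q,Z): not NE [P1→B gives 7>4; P3→Y gives 9>0]
(A,R,X): not NE [P2→Q gives 9>4; P3→Z gives 7>6]
(A,R,Y): not NE [P1→B gives 3>2]
(A,R,Z): not NE [P2→Q gives 4>1]
(B,P,X): not NE [P2→Q gives 8>3; P3→Y gives 2>0]
(B,P,Y): not NE [P1→A gives 8>1; P2→Q gives 5>4]
(B,P,Z): not NE [P1→A gives 9>1; P2→Q gives 8>5; P3→Y gives 2>1]
(B,Q,X): not NE [P1→A gives 5>2; P3→Y gives 8>4]
(B,Q,Y): not NE [P1→A gives 8>3]
(B,Q,Z): not NE [P3→Y gives 8>6]
(B,R,X): not NE [P1→A gives 7>1; P2→Q gives 8>4; P3→Z gives 8>1]
(B,R,Y): not NE [P2→Q gives 5>0]
(B,R,Z): not NE [P1→A gives 4>3; P2→Q gives 8>7]

PSNE: ∅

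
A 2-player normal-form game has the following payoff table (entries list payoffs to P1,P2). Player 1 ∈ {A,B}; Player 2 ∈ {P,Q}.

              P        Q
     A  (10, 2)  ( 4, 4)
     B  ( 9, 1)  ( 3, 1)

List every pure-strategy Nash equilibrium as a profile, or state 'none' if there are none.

(A,P): not NE [P2→Q gives 4>2]
(A,Q): NE
(B,P): not NE [P1→A gives 10>9]
(B,Q): not NE [P1→A gives 4>3]

Nash profiles: (A,Q)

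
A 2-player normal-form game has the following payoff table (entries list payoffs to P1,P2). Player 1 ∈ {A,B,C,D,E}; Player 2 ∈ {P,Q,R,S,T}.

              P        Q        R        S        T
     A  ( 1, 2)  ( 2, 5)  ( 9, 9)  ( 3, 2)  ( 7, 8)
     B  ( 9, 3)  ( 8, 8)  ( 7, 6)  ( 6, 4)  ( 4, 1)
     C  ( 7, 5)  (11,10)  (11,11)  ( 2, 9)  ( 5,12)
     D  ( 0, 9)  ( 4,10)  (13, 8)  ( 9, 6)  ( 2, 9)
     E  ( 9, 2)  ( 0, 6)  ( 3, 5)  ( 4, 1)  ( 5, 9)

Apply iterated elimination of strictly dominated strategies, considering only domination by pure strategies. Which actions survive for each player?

P2 drop P (Q beats it: A:5>2 B:8>3 C:10>5 D:10>9 E:6>2)
P2 drop S (Q beats it: A:5>2 B:8>4 C:10>9 D:10>6 E:6>1)
P1 drop B (C beats it: Q:11>8 R:11>7 T:5>4)
P1 drop E (A beats it: Q:2>0 R:9>3 T:7>5)
P1→{A,C,D} P2→{Q,R,T}

Remaining: P1:{A,C,D} P2:{Q,R,T}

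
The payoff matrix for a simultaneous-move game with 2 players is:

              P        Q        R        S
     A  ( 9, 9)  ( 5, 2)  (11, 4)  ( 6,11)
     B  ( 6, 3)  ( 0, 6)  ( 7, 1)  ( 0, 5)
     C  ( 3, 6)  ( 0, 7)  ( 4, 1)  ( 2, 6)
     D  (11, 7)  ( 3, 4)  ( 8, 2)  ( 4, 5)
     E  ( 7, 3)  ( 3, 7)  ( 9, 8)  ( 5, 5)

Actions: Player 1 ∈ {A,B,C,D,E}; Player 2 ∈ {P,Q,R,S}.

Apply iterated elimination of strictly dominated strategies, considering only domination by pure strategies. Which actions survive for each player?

Survivors P1:{A,D} P2:{P,S}

P1 drop B (A beats it: P:9>6 Q:5>0 R:11>7 S:6>0)
P1 drop C (A beats it: P:9>3 Q:5>0 R:11>4 S:6>2)
P1 drop E (A beats it: P:9>7 Q:5>3 R:11>9 S:6>5)
P2 drop Q (P beats it: A:9>2 D:7>4)
P2 drop R (P beats it: A:9>4 D:7>2)
P1→{A,D} P2→{P,S}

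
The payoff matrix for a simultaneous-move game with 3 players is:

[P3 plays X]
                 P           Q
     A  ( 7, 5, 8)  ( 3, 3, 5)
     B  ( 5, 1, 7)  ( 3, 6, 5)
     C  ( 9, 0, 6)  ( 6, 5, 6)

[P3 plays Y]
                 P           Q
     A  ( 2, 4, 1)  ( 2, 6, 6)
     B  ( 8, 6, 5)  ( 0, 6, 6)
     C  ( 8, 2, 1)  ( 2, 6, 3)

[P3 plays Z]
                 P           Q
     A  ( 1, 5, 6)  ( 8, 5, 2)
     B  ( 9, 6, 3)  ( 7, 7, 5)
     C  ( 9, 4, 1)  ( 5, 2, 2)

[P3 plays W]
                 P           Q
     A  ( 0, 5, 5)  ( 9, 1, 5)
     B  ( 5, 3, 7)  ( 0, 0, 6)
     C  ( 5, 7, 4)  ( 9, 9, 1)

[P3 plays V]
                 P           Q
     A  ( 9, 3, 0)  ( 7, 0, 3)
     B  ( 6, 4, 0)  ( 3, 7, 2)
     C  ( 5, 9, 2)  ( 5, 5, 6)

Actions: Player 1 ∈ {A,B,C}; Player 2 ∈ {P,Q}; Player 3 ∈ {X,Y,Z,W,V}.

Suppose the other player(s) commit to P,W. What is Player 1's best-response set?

u_1(A vs P,W) = 0
u_1(B vs P,W) = 5
u_1(C vs P,W) = 5
max payoff 5 at {B,C}

BR_1 = {B,C}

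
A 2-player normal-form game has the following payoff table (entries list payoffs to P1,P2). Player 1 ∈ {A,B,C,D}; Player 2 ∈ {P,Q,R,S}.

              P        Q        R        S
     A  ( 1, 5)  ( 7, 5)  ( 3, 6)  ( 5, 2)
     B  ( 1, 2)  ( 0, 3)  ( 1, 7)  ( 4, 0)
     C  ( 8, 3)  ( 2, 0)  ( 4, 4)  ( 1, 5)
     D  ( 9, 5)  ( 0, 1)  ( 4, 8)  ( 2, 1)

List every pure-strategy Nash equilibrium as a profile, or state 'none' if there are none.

(A,P): not NE [P1→D gives 9>1; P2→R gives 6>5]
(A,Q): not NE [P2→R gives 6>5]
(A,R): not NE [P1→D gives 4>3]
(A,S): not NE [P2→R gives 6>2]
(B,P): not NE [P1→D gives 9>1; P2→R gives 7>2]
(B,Q): not NE [P1→A gives 7>0; P2→R gives 7>3]
(B,R): not NE [P1→D gives 4>1]
(B,S): not NE [P1→A gives 5>4; P2→R gives 7>0]
(C,P): not NE [P1→D gives 9>8; P2→S gives 5>3]
(C,Q): not NE [P1→A gives 7>2; P2→S gives 5>0]
(C,R): not NE [P2→S gives 5>4]
(C,S): not NE [P1→A gives 5>1]
(D,P): not NE [P2→R gives 8>5]
(D,Q): not NE [P1→A gives 7>0; P2→R gives 8>1]
(D,R): NE
(D,S): not NE [P1→A gives 5>2; P2→R gives 8>1]

Nash profiles: (D,R)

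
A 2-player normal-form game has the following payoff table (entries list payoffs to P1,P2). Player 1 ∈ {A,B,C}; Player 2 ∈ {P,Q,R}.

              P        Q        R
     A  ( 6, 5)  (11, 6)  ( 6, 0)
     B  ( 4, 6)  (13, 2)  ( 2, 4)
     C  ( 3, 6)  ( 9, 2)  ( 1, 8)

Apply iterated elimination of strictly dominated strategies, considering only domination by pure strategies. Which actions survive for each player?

P1 drop C (A beats it: P:6>3 Q:11>9 R:6>1)
P2 drop R (P beats it: A:5>0 B:6>4)
P1→{A,B} P2→{P,Q}

IESDS → P1:{A,B} P2:{P,Q}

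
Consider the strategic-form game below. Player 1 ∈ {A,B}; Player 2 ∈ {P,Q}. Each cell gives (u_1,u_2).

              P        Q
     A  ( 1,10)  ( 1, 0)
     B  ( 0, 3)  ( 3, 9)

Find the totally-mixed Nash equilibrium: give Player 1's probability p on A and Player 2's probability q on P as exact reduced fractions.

P1 mixes 3/8 on A; P2 mixes 2/3 on P

P1 indiff ⇒ q·1+(1-q)·1 = q·0+(1-q)·3 ⇒ q(1) = (1-q)(2) ⇒ q = 2/3
P2 indiff ⇒ p·10+(1-p)·3 = p·0+(1-p)·9 ⇒ p(10) = (1-p)(6) ⇒ p = 3/8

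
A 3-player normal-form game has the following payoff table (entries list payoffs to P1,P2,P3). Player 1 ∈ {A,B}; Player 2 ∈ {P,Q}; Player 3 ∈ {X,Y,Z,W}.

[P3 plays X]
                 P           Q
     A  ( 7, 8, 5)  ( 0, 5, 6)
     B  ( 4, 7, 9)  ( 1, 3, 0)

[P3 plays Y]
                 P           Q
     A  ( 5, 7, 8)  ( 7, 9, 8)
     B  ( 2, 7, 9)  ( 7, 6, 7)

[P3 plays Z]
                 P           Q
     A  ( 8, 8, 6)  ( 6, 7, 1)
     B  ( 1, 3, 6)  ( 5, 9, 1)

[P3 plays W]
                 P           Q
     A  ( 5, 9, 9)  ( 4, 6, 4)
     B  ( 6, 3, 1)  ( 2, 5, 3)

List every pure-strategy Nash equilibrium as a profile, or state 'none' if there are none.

NE set: (A,Q,Y)

(A,P,X): not NE [P3→W gives 9>5]
(A,P,Y): not NE [P2→Q gives 9>7; P3→W gives 9>8]
(A,P,Z): not NE [P3→W gives 9>6]
(A,P,W): not NE [P1→B gives 6>5]
(A,Q,X): not NE [P1→B gives 1>0; P2→P gives 8>5; P3→Y gives 8>6]
(A,Q,Y): NE
(A,Q,Z): not NE [P2→P gives 8>7; P3→Y gives 8>1]
(A,Q,W): not NE [P2→P gives 9>6; P3→Y gives 8>4]
(B,P,X): not NE [P1→A gives 7>4]
(B,P,Y): not NE [P1→A gives 5>2]
(B,P,Z): not NE [P1→A gives 8>1; P2→Q gives 9>3; P3→Y gives 9>6]
(B,P,W): not NE [P2→Q gives 5>3; P3→Y gives 9>1]
(B,Q,X): not NE [P2→P gives 7>3; P3→Y gives 7>0]
(B,Q,Y): not NE [P2→P gives 7>6]
(B,Q,Z): not NE [P1→A gives 6>5; P3→Y gives 7>1]
(B,Q,W): not NE [P1→A gives 4>2; P3→Y gives 7>3]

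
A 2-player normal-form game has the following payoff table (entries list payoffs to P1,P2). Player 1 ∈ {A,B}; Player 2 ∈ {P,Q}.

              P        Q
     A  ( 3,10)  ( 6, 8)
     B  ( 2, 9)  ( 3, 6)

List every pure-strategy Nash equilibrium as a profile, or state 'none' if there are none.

(A,P): NE
(A,Q): not NE [P2→P gives 10>8]
(B,P): not NE [P1→A gives 3>2]
(B,Q): not NE [P1→A gives 6>3; P2→P gives 9>6]

NE set: (A,P)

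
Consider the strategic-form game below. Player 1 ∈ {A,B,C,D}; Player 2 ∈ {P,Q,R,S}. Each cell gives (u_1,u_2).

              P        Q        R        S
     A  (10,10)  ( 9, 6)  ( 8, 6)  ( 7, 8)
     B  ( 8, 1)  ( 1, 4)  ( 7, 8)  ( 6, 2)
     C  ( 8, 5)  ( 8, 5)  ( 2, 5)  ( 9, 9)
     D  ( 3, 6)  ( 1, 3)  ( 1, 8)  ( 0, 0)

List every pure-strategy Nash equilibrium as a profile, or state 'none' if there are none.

(A,P): NE
(A,Q): not NE [P2→P gives 10>6]
(A,R): not NE [P2→P gives 10>6]
(A,S): not NE [P1→C gives 9>7; P2→P gives 10>8]
(B,P): not NE [P1→A gives 10>8; P2→R gives 8>1]
(B,Q): not NE [P1→A gives 9>1; P2→R gives 8>4]
(B,R): not NE [P1→A gives 8>7]
(B,S): not NE [P1→C gives 9>6; P2→R gives 8>2]
(C,P): not NE [P1→A gives 10>8; P2→S gives 9>5]
(C,Q): not NE [P1→A gives 9>8; P2→S gives 9>5]
(C,R): not NE [P1→A gives 8>2; P2→S gives 9>5]
(C,S): NE
(D,P): not NE [P1→A gives 10>3; P2→R gives 8>6]
(D,Q): not NE [P1→A gives 9>1; P2→R gives 8>3]
(D,R): not NE [P1→A gives 8>1]
(D,S): not NE [P1→C gives 9>0; P2→R gives 8>0]

PSNE = {(A,P), (C,S)}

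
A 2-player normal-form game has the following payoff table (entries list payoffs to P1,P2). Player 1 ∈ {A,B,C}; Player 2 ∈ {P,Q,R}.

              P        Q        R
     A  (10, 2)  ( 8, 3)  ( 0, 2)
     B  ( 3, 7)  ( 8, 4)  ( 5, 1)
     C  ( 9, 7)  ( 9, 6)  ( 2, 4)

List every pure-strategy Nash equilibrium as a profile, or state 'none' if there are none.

(A,P): not NE [P2→Q gives 3>2]
(A,Q): not NE [P1→C gives 9>8]
(A,R): not NE [P1→B gives 5>0; P2→Q gives 3>2]
(B,P): not NE [P1→A gives 10>3]
(B,Q): not NE [P1→C gives 9>8; P2→P gives 7>4]
(B,R): not NE [P2→P gives 7>1]
(C,P): not NE [P1→A gives 10>9]
(C,Q): not NE [P2→P gives 7>6]
(C,R): not NE [P1→B gives 5>2; P2→P gives 7>4]

PSNE: ∅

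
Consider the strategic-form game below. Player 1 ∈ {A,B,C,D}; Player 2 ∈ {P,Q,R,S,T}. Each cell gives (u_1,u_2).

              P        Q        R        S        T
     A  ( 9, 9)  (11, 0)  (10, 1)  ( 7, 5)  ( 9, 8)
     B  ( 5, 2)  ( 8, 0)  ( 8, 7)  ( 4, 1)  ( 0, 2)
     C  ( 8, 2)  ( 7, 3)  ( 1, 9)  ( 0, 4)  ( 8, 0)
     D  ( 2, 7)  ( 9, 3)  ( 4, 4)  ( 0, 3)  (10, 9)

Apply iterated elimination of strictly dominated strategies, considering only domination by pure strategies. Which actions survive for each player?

Remaining: P1:{A,D} P2:{P,T}

P1 drop B (A beats it: P:9>5 Q:11>8 R:10>8 S:7>4 T:9>0)
P1 drop C (A beats it: P:9>8 Q:11>7 R:10>1 S:7>0 T:9>8)
P2 drop Q (P beats it: A:9>0 D:7>3)
P2 drop R (P beats it: A:9>1 D:7>4)
P2 drop S (P beats it: A:9>5 D:7>3)
P1→{A,D} P2→{P,T}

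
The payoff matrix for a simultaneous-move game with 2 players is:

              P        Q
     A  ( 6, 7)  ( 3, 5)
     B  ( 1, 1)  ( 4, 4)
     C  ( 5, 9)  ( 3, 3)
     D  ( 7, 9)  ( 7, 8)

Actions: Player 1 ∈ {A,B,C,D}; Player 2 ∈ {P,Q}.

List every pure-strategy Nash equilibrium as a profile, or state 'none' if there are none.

NE set: (D,P)

(A,P): not NE [P1→D gives 7>6]
(A,Q): not NE [P1→D gives 7>3; P2→P gives 7>5]
(B,P): not NE [P1→D gives 7>1; P2→Q gives 4>1]
(B,Q): not NE [P1→D gives 7>4]
(C,P): not NE [P1→D gives 7>5]
(C,Q): not NE [P1→D gives 7>3; P2→P gives 9>3]
(D,P): NE
(D,Q): not NE [P2→P gives 9>8]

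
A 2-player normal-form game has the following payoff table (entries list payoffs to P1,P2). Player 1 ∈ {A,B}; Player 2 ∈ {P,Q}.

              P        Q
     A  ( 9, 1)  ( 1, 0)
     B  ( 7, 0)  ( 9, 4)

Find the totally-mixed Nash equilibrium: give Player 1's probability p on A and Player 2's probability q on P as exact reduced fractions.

P1 indiff ⇒ q·9+(1-q)·1 = q·7+(1-q)·9 ⇒ q(2) = (1-q)(8) ⇒ q = 4/5
P2 indiff ⇒ p·1+(1-p)·0 = p·0+(1-p)·4 ⇒ p(1) = (1-p)(4) ⇒ p = 4/5

P1 mixes 4/5 on A; P2 mixes 4/5 on P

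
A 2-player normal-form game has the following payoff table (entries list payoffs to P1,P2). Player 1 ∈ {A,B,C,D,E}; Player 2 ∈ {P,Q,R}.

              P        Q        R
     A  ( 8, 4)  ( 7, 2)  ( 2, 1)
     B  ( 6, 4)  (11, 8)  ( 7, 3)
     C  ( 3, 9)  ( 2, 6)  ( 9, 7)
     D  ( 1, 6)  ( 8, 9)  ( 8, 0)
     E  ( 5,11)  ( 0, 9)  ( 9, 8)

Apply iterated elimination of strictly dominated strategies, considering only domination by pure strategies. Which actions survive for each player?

P2 drop R (P beats it: A:4>1 B:4>3 C:9>7 D:6>0 E:11>8)
P1 drop C (A beats it: P:8>3 Q:7>2)
P1 drop D (B beats it: P:6>1 Q:11>8)
P1 drop E (A beats it: P:8>5 Q:7>0)
P1→{A,B} P2→{P,Q}

IESDS → P1:{A,B} P2:{P,Q}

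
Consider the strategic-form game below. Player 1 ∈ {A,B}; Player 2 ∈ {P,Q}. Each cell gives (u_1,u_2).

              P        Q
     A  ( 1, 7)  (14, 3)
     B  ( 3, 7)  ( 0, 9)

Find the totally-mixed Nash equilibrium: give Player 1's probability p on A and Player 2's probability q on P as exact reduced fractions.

P1 indiff ⇒ q·1+(1-q)·14 = q·3+(1-q)·0 ⇒ q(-2) = (1-q)(-14) ⇒ q = 7/8
P2 indiff ⇒ p·7+(1-p)·7 = p·3+(1-p)·9 ⇒ p(4) = (1-p)(2) ⇒ p = 1/3

p=1/3, q=7/8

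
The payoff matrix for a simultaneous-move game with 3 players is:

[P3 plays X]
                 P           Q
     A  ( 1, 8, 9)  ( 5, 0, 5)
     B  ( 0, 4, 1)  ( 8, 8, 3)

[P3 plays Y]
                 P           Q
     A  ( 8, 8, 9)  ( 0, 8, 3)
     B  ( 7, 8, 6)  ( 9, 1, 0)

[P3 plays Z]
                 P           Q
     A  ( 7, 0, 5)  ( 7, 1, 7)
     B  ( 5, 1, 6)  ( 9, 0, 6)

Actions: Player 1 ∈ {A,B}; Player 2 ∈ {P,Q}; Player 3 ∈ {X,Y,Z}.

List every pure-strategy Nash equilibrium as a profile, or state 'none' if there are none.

(A,P,X): NE
(A,P,Y): NE
(A,P,Z): not NE [P2→Q gives 1>0; P3→Y gives 9>5]
(A,Q,X): not NE [P1→B gives 8>5; P2→P gives 8>0; P3→Z gives 7>5]
(A,Q,Y): not NE [P1→B gives 9>0; P3→Z gives 7>3]
(A,Q,Z): not NE [P1→B gives 9>7]
(B,P,X): not NE [P1→A gives 1>0; P2→Q gives 8>4; P3→Z gives 6>1]
(B,P,Y): not NE [P1→A gives 8>7]
(B,P,Z): not NE [P1→A gives 7>5]
(B,Q,X): not NE [P3→Z gives 6>3]
(B,Q,Y): not NE [P2→P gives 8>1; P3→Z gives 6>0]
(B,Q,Z): not NE [P2→P gives 1>0]

Nash profiles: (A,P,X), (A,P,Y)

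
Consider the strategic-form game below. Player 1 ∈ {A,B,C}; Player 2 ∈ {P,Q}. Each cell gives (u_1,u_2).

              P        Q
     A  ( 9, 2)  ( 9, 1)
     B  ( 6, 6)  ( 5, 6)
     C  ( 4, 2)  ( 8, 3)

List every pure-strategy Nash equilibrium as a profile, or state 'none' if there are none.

(A,P): NE
(A,Q): not NE [P2→P gives 2>1]
(B,P): not NE [P1→A gives 9>6]
(B,Q): not NE [P1→A gives 9>5]
(C,P): not NE [P1→A gives 9>4; P2→Q gives 3>2]
(C,Q): not NE [P1→A gives 9>8]

Nash profiles: (A,P)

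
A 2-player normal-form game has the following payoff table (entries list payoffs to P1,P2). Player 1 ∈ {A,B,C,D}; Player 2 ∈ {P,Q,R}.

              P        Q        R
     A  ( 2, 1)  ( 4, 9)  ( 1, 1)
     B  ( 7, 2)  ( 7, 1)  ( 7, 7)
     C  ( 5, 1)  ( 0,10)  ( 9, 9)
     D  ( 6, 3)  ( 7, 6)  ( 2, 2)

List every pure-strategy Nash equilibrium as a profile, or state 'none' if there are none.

PSNE = {(D,Q)}

(A,P): not NE [P1→B gives 7>2; P2→Q gives 9>1]
(A,Q): not NE [P1→D gives 7>4]
(A,R): not NE [P1→C gives 9>1; P2→Q gives 9>1]
(B,P): not NE [P2→R gives 7>2]
(B,Q): not NE [P2→R gives 7>1]
(B,R): not NE [P1→C gives 9>7]
(C,P): not NE [P1→B gives 7>5; P2→Q gives 10>1]
(C,Q): not NE [P1→D gives 7>0]
(C,R): not NE [P2→Q gives 10>9]
(D,P): not NE [P1→B gives 7>6; P2→Q gives 6>3]
(D,Q): NE
(D,R): not NE [P1→C gives 9>2; P2→Q gives 6>2]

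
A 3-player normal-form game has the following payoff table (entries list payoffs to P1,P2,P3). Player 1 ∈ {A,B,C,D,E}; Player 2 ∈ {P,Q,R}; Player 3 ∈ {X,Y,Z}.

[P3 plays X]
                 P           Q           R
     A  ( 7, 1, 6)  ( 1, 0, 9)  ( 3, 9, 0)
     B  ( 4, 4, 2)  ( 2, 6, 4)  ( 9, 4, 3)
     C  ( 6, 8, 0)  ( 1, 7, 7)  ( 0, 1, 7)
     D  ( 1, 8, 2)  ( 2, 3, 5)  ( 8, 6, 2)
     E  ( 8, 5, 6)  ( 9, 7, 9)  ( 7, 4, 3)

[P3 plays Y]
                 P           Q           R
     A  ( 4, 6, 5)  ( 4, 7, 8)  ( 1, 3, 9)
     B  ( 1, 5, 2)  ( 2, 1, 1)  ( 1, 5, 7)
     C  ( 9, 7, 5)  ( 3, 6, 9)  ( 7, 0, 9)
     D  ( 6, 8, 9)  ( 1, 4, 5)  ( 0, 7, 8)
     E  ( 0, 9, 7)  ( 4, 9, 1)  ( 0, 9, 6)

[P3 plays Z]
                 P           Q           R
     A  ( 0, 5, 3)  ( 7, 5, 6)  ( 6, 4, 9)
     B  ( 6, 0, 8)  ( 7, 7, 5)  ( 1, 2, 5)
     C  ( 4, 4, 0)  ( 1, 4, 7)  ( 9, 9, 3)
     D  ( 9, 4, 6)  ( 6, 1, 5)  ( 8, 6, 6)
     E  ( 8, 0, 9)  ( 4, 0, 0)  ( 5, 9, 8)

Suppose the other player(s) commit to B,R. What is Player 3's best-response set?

P3 best: {Y}

u_3(X vs B,R) = 3
u_3(Y vs B,R) = 7
u_3(Z vs B,R) = 5
max payoff 7 at {Y}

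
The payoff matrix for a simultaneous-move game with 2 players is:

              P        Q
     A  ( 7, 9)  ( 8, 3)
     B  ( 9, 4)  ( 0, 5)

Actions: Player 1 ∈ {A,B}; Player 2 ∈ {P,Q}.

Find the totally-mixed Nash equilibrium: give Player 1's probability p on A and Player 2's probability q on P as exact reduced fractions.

p=1/7, q=4/5

P1 indiff ⇒ q·7+(1-q)·8 = q·9+(1-q)·0 ⇒ q(-2) = (1-q)(-8) ⇒ q = 4/5
P2 indiff ⇒ p·9+(1-p)·4 = p·3+(1-p)·5 ⇒ p(6) = (1-p)(1) ⇒ p = 1/7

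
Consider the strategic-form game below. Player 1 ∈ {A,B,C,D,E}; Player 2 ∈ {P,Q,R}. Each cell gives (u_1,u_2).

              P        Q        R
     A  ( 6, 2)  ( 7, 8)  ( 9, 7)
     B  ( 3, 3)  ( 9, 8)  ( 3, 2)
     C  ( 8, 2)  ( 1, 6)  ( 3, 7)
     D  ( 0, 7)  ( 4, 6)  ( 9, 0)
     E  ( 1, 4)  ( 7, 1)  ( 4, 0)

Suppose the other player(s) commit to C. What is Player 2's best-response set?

u_2(P vs C) = 2
u_2(Q vs C) = 6
u_2(R vs C) = 7
max payoff 7 at {R}

P2 best: {R}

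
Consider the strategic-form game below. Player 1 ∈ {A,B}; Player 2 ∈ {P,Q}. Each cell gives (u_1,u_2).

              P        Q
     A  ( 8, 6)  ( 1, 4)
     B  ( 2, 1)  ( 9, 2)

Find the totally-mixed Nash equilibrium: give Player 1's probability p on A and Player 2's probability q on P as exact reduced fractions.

P1 mixes 1/3 on A; P2 mixes 4/7 on P

P1 indiff ⇒ q·8+(1-q)·1 = q·2+(1-q)·9 ⇒ q(6) = (1-q)(8) ⇒ q = 4/7
P2 indiff ⇒ p·6+(1-p)·1 = p·4+(1-p)·2 ⇒ p(2) = (1-p)(1) ⇒ p = 1/3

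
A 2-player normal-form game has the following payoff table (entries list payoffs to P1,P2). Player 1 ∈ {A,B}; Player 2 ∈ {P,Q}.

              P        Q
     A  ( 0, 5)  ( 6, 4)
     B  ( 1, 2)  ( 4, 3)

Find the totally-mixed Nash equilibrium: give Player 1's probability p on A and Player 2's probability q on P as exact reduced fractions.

P1 indiff ⇒ q·0+(1-q)·6 = q·1+(1-q)·4 ⇒ q(-1) = (1-q)(-2) ⇒ q = 2/3
P2 indiff ⇒ p·5+(1-p)·2 = p·4+(1-p)·3 ⇒ p(1) = (1-p)(1) ⇒ p = 1/2

p=1/2, q=2/3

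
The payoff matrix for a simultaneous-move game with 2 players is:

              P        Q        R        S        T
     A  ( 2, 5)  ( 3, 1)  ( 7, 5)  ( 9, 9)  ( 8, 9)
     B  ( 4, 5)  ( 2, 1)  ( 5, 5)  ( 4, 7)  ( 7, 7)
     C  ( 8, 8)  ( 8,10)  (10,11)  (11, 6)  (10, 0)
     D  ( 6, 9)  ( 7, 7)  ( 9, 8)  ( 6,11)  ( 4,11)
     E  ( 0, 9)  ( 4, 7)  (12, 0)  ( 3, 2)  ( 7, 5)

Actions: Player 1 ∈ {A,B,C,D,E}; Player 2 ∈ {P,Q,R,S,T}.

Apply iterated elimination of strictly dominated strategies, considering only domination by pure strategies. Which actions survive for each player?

IESDS → P1:{C,E} P2:{P,Q,R}

P1 drop A (C beats it: P:8>2 Q:8>3 R:10>7 S:11>9 T:10>8)
P1 drop B (C beats it: P:8>4 Q:8>2 R:10>5 S:11>4 T:10>7)
P1 drop D (C beats it: P:8>6 Q:8>7 R:10>9 S:11>6 T:10>4)
P2 drop S (P beats it: C:8>6 E:9>2)
P2 drop T (P beats it: C:8>0 E:9>5)
P1→{C,E} P2→{P,Q,R}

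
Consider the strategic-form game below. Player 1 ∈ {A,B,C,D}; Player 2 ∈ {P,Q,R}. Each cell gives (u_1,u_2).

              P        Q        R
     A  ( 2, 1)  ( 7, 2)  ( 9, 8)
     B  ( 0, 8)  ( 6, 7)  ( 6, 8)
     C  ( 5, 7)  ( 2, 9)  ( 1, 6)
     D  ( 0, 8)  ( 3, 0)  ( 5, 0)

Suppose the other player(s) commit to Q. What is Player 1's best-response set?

u_1(A vs Q) = 7
u_1(B vs Q) = 6
u_1(C vs Q) = 2
u_1(D vs Q) = 3
max payoff 7 at {A}

argmax u_1 = {A}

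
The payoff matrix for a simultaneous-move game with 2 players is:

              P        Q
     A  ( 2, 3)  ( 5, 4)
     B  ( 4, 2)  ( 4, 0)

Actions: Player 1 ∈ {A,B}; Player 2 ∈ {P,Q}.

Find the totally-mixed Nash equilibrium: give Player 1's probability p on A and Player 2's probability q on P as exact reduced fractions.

p=2/3, q=1/3

P1 indiff ⇒ q·2+(1-q)·5 = q·4+(1-q)·4 ⇒ q(-2) = (1-q)(-1) ⇒ q = 1/3
P2 indiff ⇒ p·3+(1-p)·2 = p·4+(1-p)·0 ⇒ p(-1) = (1-p)(-2) ⇒ p = 2/3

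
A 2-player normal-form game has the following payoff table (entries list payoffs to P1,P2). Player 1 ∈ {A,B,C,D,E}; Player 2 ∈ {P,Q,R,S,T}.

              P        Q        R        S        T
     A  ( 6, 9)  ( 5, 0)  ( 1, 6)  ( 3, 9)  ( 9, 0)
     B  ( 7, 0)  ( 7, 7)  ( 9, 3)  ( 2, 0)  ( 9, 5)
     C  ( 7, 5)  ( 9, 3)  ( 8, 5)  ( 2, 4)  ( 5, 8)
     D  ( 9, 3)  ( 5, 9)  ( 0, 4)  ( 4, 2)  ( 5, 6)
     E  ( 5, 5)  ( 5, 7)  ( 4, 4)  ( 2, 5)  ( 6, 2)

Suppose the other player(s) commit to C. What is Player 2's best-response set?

argmax u_2 = {T}

u_2(P vs C) = 5
u_2(Q vs C) = 3
u_2(R vs C) = 5
u_2(S vs C) = 4
u_2(T vs C) = 8
max payoff 8 at {T}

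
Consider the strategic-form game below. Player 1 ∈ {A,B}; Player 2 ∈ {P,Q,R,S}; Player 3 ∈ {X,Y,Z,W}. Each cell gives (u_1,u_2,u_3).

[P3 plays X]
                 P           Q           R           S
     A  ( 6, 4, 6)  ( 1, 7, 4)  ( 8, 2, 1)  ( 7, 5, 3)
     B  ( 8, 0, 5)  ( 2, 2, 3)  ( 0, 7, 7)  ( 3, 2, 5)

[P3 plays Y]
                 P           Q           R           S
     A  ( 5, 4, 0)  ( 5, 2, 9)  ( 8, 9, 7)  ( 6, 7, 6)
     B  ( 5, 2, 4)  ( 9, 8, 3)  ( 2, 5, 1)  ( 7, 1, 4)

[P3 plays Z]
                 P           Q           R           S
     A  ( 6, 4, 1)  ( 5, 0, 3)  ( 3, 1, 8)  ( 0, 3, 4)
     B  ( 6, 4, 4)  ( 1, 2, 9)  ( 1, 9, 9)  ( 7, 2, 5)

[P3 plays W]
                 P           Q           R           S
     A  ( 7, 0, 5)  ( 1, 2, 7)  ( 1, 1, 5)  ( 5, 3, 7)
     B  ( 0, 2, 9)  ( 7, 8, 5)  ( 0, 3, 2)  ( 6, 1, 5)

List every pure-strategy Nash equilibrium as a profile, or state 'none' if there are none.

(A,P,X): not NE [P1→B gives 8>6; P2→Q gives 7>4]
(A,P,Y): not NE [P2→R gives 9>4; P3→X gives 6>0]
(A,P,Z): not NE [P3→X gives 6>1]
(A,P,W): not NE [P2→S gives 3>0; P3→X gives 6>5]
(A,Q,X): not NE [P1→B gives 2>1; P3→Y gives 9>4]
(A,Q,Y): not NE [P1→B gives 9>5; P2→R gives 9>2]
(A,Q,Z): not NE [P2→P gives 4>0; P3→Y gives 9>3]
(A,Q,W): not NE [P1→B gives 7>1; P2→S gives 3>2; P3→Y gives 9>7]
(A,R,X): not NE [P2→Q gives 7>2; P3→Z gives 8>1]
(A,R,Y): not NE [P3→Z gives 8>7]
(A,R,Z): not NE [P2→P gives 4>1]
(A,R,W): not NE [P2→S gives 3>1; P3→Z gives 8>5]
(A,S,X): not NE [P2→Q gives 7>5; P3→W gives 7>3]
(A,S,Y): not NE [P1→B gives 7>6; P2→R gives 9>7; P3→W gives 7>6]
(A,S,Z): not NE [P1→B gives 7>0; P2→P gives 4>3; P3→W gives 7>4]
(A,S,W): not NE [P1→B gives 6>5]
(B,P,X): not NE [P2→R gives 7>0; P3→W gives 9>5]
(B,P,Y): not NE [P2→Q gives 8>2; P3→W gives 9>4]
(B,P,Z): not NE [P2→R gives 9>4; P3→W gives 9>4]
(B,P,W): not NE [P1→A gives 7>0; P2→Q gives 8>2]
(B,Q,X): not NE [P2→R gives 7>2; P3→Z gives 9>3]
(B,Q,Y): not NE [P3→Z gives 9>3]
(B,Q,Z): not NE [P1→A gives 5>1; P2→R gives 9>2]
(B,Q,W): not NE [P3→Z gives 9>5]
(B,R,X): not NE [P1→A gives 8>0; P3→Z gives 9>7]
(B,R,Y): not NE [P1→A gives 8>2; P2→Q gives 8>5; P3→Z gives 9>1]
(B,R,Z): not NE [P1→A gives 3>1]
(B,R,W): not NE [P1→A gives 1>0; P2→Q gives 8>3; P3→Z gives 9>2]
(B,S,X): not NE [P1→A gives 7>3; P2→R gives 7>2]
(B,S,Y): not NE [P2→Q gives 8>1; P3→W gives 5>4]
(B,S,Z): not NE [P2→R gives 9>2]
(B,S,W): not NE [P2→Q gives 8>1]

No pure NE.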